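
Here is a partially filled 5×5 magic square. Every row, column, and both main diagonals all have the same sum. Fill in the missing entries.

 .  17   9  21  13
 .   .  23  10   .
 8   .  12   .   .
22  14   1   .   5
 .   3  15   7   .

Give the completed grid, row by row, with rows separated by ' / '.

0 17 9 21 13 / 19 6 23 10 2 / 8 20 12 4 16 / 22 14 1 18 5 / 11 3 15 7 24

Column 3 is already complete: 9 + 23 + 12 + 1 + 15 = 60, so that is the magic constant.
Row 1 needs 60; the known cells sum to 60, so (1,1) = 0.
From row 4, 60 − (22 + 14 + 1 + 5) gives (4,4) = 18.
Column 4 needs 60; the known cells sum to 56, so (3,4) = 4.
Anti-diagonal: 13 + 10 + 12 + 14 + ? = 60, so (5,1) = 11.
Row 5: 11 + 3 + 15 + 7 + ? = 60, so (5,5) = 24.
Using column 1: 0 + 8 + 22 + 11 + ? → (2,1) = 60 − 41 = 19.
Main diagonal: 0 + 12 + 18 + 24 + ? = 60, so (2,2) = 6.
Using row 2: 19 + 6 + 23 + 10 + ? → (2,5) = 60 − 58 = 2.
Column 2: 17 + 6 + 14 + 3 + ? = 60, so (3,2) = 20.
Column 5 must total 60; the given cells sum to 44, so (3,5) = 16.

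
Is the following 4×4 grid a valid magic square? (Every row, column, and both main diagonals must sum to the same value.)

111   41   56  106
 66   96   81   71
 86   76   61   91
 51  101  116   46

Row 1: 111 + 41 + 56 + 106 = 314.
Row 2: 66 + 96 + 81 + 71 = 314.
Row 3: 86 + 76 + 61 + 91 = 314.
Row 4: 51 + 101 + 116 + 46 = 314.
Column 1: 111 + 66 + 86 + 51 = 314.
Column 2: 41 + 96 + 76 + 101 = 314.
Column 3: 56 + 81 + 61 + 116 = 314.
Column 4: 106 + 71 + 91 + 46 = 314.
Main diagonal: 111 + 96 + 61 + 46 = 314.
Anti-diagonal: 106 + 81 + 76 + 51 = 314.
All lines sum to 314.

Yes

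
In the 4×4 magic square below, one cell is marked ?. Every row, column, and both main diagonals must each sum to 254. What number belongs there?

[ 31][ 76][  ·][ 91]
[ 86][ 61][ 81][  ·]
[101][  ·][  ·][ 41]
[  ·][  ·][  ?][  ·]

The remaining cell in row 1 is (1,3) = 254 − 198 = 56.
Using row 2: 86 + 61 + 81 + ? → (2,4) = 254 − 228 = 26.
Column 1 must total 254; the given cells sum to 218, so (4,1) = 36.
Column 4: 91 + 26 + 41 + ? = 254, so (4,4) = 96.
Using main diagonal: 31 + 61 + 96 + ? → (3,3) = 254 − 188 = 66.
Anti-diagonal: 91 + 81 + 36 + ? = 254, so (3,2) = 46.
Column 2 needs 254; the known cells sum to 183, so (4,2) = 71.
Column 3 must total 254; the given cells sum to 203, so (4,3) = 51.

51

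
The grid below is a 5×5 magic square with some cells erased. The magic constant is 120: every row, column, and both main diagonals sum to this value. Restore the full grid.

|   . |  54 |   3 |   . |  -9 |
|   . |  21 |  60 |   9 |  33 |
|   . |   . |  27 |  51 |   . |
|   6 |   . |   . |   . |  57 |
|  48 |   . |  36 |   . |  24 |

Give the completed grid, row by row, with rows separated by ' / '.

30 54 3 42 -9 / -3 21 60 9 33 / 39 -12 27 51 15 / 6 45 -6 18 57 / 48 12 36 0 24

The remaining cell in row 2 is (2,1) = 120 − 123 = -3.
Column 3 must total 120; the given cells sum to 126, so (4,3) = -6.
The remaining cell in column 5 is (3,5) = 120 − 105 = 15.
Using anti-diagonal: -9 + 9 + 27 + 48 + ? → (4,2) = 120 − 75 = 45.
Row 4 needs 120; the known cells sum to 102, so (4,4) = 18.
Main diagonal must total 120; the given cells sum to 90, so (1,1) = 30.
The remaining cell in row 1 is (1,4) = 120 − 78 = 42.
Using column 1: 30 + (-3) + 6 + 48 + ? → (3,1) = 120 − 81 = 39.
From column 4, 120 − (42 + 9 + 51 + 18) gives (5,4) = 0.
Row 3: 39 + 27 + 51 + 15 + ? = 120, so (3,2) = -12.
Using row 5: 48 + 36 + 0 + 24 + ? → (5,2) = 120 − 108 = 12.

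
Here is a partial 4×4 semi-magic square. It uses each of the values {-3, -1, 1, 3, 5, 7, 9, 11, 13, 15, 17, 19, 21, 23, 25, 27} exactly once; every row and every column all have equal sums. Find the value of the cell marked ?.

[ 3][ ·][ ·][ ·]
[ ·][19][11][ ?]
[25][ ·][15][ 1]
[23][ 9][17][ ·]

The 16 entries sum to 192, so each line sums to 192/4 = 48.
Row 3: 25 + 15 + 1 + ? = 48, so (3,2) = 7.
Row 4 must total 48; the given cells sum to 49, so (4,4) = -1.
From column 1, 48 − (3 + 25 + 23) gives (2,1) = -3.
Column 2: 19 + 7 + 9 + ? = 48, so (1,2) = 13.
From column 3, 48 − (11 + 15 + 17) gives (1,3) = 5.
Row 1 needs 48; the known cells sum to 21, so (1,4) = 27.
The remaining cell in row 2 is (2,4) = 48 − 27 = 21.

21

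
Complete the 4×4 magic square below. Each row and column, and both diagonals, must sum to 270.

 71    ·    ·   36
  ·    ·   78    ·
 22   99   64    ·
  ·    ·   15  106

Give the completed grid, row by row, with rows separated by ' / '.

71 50 113 36 / 120 29 78 43 / 22 99 64 85 / 57 92 15 106

Row 3 must total 270; the given cells sum to 185, so (3,4) = 85.
The remaining cell in column 3 is (1,3) = 270 − 157 = 113.
The remaining cell in column 4 is (2,4) = 270 − 227 = 43.
Main diagonal: 71 + 64 + 106 + ? = 270, so (2,2) = 29.
From anti-diagonal, 270 − (36 + 78 + 99) gives (4,1) = 57.
Row 1 must total 270; the given cells sum to 220, so (1,2) = 50.
Row 2 needs 270; the known cells sum to 150, so (2,1) = 120.
Using row 4: 57 + 15 + 106 + ? → (4,2) = 270 − 178 = 92.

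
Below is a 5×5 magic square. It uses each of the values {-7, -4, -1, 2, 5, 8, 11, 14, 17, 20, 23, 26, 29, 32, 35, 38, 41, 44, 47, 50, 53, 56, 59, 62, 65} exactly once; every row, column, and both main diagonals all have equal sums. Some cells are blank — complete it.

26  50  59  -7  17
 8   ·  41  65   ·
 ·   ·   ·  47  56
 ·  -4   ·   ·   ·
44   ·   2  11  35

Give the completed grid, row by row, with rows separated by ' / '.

The 25 entries sum to 725, so each line sums to 725/5 = 145.
Row 5: 44 + 2 + 11 + 35 + ? = 145, so (5,2) = 53.
Column 4: -7 + 65 + 47 + 11 + ? = 145, so (4,4) = 29.
Anti-diagonal must total 145; the given cells sum to 122, so (3,3) = 23.
Column 3: 59 + 41 + 23 + 2 + ? = 145, so (4,3) = 20.
Main diagonal: 26 + 23 + 29 + 35 + ? = 145, so (2,2) = 32.
Row 2 must total 145; the given cells sum to 146, so (2,5) = -1.
Using column 2: 50 + 32 + (-4) + 53 + ? → (3,2) = 145 − 131 = 14.
Column 5 needs 145; the known cells sum to 107, so (4,5) = 38.
Row 3: 14 + 23 + 47 + 56 + ? = 145, so (3,1) = 5.
Row 4: -4 + 20 + 29 + 38 + ? = 145, so (4,1) = 62.

26 50 59 -7 17 / 8 32 41 65 -1 / 5 14 23 47 56 / 62 -4 20 29 38 / 44 53 2 11 35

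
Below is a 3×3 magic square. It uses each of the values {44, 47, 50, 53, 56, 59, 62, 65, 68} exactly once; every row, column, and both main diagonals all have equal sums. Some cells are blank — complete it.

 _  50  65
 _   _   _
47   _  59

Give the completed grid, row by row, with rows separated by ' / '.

The 9 entries sum to 504, so each line sums to 504/3 = 168.
Row 1 needs 168; the known cells sum to 115, so (1,1) = 53.
Row 3 needs 168; the known cells sum to 106, so (3,2) = 62.
Column 1 needs 168; the known cells sum to 100, so (2,1) = 68.
Column 2 must total 168; the given cells sum to 112, so (2,2) = 56.
Using column 3: 65 + 59 + ? → (2,3) = 168 − 124 = 44.

53 50 65 / 68 56 44 / 47 62 59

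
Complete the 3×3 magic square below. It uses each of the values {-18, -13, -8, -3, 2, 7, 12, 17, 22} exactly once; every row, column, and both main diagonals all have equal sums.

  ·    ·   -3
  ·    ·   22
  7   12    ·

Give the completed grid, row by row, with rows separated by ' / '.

The 9 entries sum to 18, so each line sums to 18/3 = 6.
Using row 3: 7 + 12 + ? → (3,3) = 6 − 19 = -13.
Anti-diagonal needs 6; the known cells sum to 4, so (2,2) = 2.
Row 2 needs 6; the known cells sum to 24, so (2,1) = -18.
The remaining cell in column 1 is (1,1) = 6 − (-11) = 17.
Column 2: 2 + 12 + ? = 6, so (1,2) = -8.

17 -8 -3 / -18 2 22 / 7 12 -13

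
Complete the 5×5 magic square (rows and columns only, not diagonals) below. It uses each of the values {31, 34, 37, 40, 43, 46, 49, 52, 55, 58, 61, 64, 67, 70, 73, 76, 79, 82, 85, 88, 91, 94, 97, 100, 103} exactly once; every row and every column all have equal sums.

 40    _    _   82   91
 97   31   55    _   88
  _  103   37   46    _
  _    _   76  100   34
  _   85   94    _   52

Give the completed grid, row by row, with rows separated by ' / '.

40 49 73 82 91 / 97 31 55 64 88 / 79 103 37 46 70 / 58 67 76 100 34 / 61 85 94 43 52

The 25 entries sum to 1675, so each line sums to 1675/5 = 335.
Row 2: 97 + 31 + 55 + 88 + ? = 335, so (2,4) = 64.
Column 3 must total 335; the given cells sum to 262, so (1,3) = 73.
The remaining cell in column 4 is (5,4) = 335 − 292 = 43.
The remaining cell in column 5 is (3,5) = 335 − 265 = 70.
The remaining cell in row 1 is (1,2) = 335 − 286 = 49.
The remaining cell in row 3 is (3,1) = 335 − 256 = 79.
Row 5 needs 335; the known cells sum to 274, so (5,1) = 61.
Column 1: 40 + 97 + 79 + 61 + ? = 335, so (4,1) = 58.
Using column 2: 49 + 31 + 103 + 85 + ? → (4,2) = 335 − 268 = 67.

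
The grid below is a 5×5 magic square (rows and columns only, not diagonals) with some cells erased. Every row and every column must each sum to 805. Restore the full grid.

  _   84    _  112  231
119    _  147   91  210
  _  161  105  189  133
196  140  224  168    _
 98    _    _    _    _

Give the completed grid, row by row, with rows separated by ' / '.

175 84 203 112 231 / 119 238 147 91 210 / 217 161 105 189 133 / 196 140 224 168 77 / 98 182 126 245 154

Row 2 must total 805; the given cells sum to 567, so (2,2) = 238.
The remaining cell in row 3 is (3,1) = 805 − 588 = 217.
Using row 4: 196 + 140 + 224 + 168 + ? → (4,5) = 805 − 728 = 77.
Column 1 needs 805; the known cells sum to 630, so (1,1) = 175.
Column 2 needs 805; the known cells sum to 623, so (5,2) = 182.
Column 4 must total 805; the given cells sum to 560, so (5,4) = 245.
Column 5 needs 805; the known cells sum to 651, so (5,5) = 154.
From row 1, 805 − (175 + 84 + 112 + 231) gives (1,3) = 203.
Row 5 needs 805; the known cells sum to 679, so (5,3) = 126.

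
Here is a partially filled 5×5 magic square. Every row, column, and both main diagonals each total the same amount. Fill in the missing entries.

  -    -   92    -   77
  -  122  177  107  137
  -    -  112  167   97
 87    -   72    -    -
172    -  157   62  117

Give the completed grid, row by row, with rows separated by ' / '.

Column 3 is already complete: 92 + 177 + 112 + 72 + 157 = 610, so that is the magic constant.
Using row 2: 122 + 177 + 107 + 137 + ? → (2,1) = 610 − 543 = 67.
Row 5: 172 + 157 + 62 + 117 + ? = 610, so (5,2) = 102.
Using column 5: 77 + 137 + 97 + 117 + ? → (4,5) = 610 − 428 = 182.
Anti-diagonal must total 610; the given cells sum to 468, so (4,2) = 142.
Using row 4: 87 + 142 + 72 + 182 + ? → (4,4) = 610 − 483 = 127.
Column 4 must total 610; the given cells sum to 463, so (1,4) = 147.
Main diagonal: 122 + 112 + 127 + 117 + ? = 610, so (1,1) = 132.
Row 1 must total 610; the given cells sum to 448, so (1,2) = 162.
From column 1, 610 − (132 + 67 + 87 + 172) gives (3,1) = 152.
From column 2, 610 − (162 + 122 + 142 + 102) gives (3,2) = 82.

132 162 92 147 77 / 67 122 177 107 137 / 152 82 112 167 97 / 87 142 72 127 182 / 172 102 157 62 117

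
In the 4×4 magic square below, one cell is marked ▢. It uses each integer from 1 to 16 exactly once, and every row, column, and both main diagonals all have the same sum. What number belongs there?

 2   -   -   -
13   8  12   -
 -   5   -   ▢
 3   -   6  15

4

The entries are 1 through 16, which sum to 136, so each line sums to 136/4 = 34.
Row 2: 13 + 8 + 12 + ? = 34, so (2,4) = 1.
Row 4 needs 34; the known cells sum to 24, so (4,2) = 10.
Column 1: 2 + 13 + 3 + ? = 34, so (3,1) = 16.
The remaining cell in column 2 is (1,2) = 34 − 23 = 11.
Main diagonal needs 34; the known cells sum to 25, so (3,3) = 9.
The remaining cell in anti-diagonal is (1,4) = 34 − 20 = 14.
Using row 1: 2 + 11 + 14 + ? → (1,3) = 34 − 27 = 7.
From row 3, 34 − (16 + 5 + 9) gives (3,4) = 4.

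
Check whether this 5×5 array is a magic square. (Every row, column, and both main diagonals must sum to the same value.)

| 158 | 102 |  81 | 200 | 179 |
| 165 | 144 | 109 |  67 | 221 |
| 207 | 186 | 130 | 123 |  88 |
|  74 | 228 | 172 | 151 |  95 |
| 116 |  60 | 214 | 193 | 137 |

Row 1: 158 + 102 + 81 + 200 + 179 = 720.
Row 2: 165 + 144 + 109 + 67 + 221 = 706.
Row 3: 207 + 186 + 130 + 123 + 88 = 734.
Row 4: 74 + 228 + 172 + 151 + 95 = 720.
Row 5: 116 + 60 + 214 + 193 + 137 = 720.
Column 1: 158 + 165 + 207 + 74 + 116 = 720.
Column 2: 102 + 144 + 186 + 228 + 60 = 720.
Column 3: 81 + 109 + 130 + 172 + 214 = 706.
Column 4: 200 + 67 + 123 + 151 + 193 = 734.
Column 5: 179 + 221 + 88 + 95 + 137 = 720.
Main diagonal: 158 + 144 + 130 + 151 + 137 = 720.
Anti-diagonal: 179 + 67 + 130 + 228 + 116 = 720.

No — row 5 sums to 720 but column 4 sums to 734.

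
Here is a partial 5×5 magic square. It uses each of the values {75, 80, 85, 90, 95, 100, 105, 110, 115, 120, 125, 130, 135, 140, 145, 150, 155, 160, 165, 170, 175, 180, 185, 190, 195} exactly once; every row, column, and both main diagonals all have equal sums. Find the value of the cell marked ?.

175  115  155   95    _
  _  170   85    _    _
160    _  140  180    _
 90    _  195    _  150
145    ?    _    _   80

185

The 25 entries sum to 3375, so each line sums to 3375/5 = 675.
Row 1: 175 + 115 + 155 + 95 + ? = 675, so (1,5) = 135.
Using column 1: 175 + 160 + 90 + 145 + ? → (2,1) = 675 − 570 = 105.
Using column 3: 155 + 85 + 140 + 195 + ? → (5,3) = 675 − 575 = 100.
The remaining cell in main diagonal is (4,4) = 675 − 565 = 110.
Using row 4: 90 + 195 + 110 + 150 + ? → (4,2) = 675 − 545 = 130.
From anti-diagonal, 675 − (135 + 140 + 130 + 145) gives (2,4) = 125.
The remaining cell in row 2 is (2,5) = 675 − 485 = 190.
Using column 4: 95 + 125 + 180 + 110 + ? → (5,4) = 675 − 510 = 165.
Using column 5: 135 + 190 + 150 + 80 + ? → (3,5) = 675 − 555 = 120.
From row 3, 675 − (160 + 140 + 180 + 120) gives (3,2) = 75.
The remaining cell in row 5 is (5,2) = 675 − 490 = 185.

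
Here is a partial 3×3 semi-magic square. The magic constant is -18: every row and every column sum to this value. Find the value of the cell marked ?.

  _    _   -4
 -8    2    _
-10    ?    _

-6

The remaining cell in row 2 is (2,3) = -18 − (-6) = -12.
Column 1: -8 + (-10) + ? = -18, so (1,1) = 0.
Column 3 needs -18; the known cells sum to -16, so (3,3) = -2.
Row 1 must total -18; the given cells sum to -4, so (1,2) = -14.
Row 3: -10 + (-2) + ? = -18, so (3,2) = -6.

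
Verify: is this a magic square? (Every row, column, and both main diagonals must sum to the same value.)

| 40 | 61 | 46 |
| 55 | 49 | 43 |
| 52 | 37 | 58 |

Yes

Row 1: 40 + 61 + 46 = 147.
Row 2: 55 + 49 + 43 = 147.
Row 3: 52 + 37 + 58 = 147.
Column 1: 40 + 55 + 52 = 147.
Column 2: 61 + 49 + 37 = 147.
Column 3: 46 + 43 + 58 = 147.
Main diagonal: 40 + 49 + 58 = 147.
Anti-diagonal: 46 + 49 + 52 = 147.
All lines sum to 147.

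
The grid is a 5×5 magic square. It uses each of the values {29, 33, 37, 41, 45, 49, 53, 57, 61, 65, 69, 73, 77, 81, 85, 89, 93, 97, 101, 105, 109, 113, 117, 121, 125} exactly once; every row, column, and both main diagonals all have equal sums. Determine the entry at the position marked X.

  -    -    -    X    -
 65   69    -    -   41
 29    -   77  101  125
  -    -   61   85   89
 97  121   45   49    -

The 25 entries sum to 1925, so each line sums to 1925/5 = 385.
Row 3 needs 385; the known cells sum to 332, so (3,2) = 53.
Row 5 needs 385; the known cells sum to 312, so (5,5) = 73.
Using column 5: 41 + 125 + 89 + 73 + ? → (1,5) = 385 − 328 = 57.
The remaining cell in main diagonal is (1,1) = 385 − 304 = 81.
Column 1: 81 + 65 + 29 + 97 + ? = 385, so (4,1) = 113.
Row 4 needs 385; the known cells sum to 348, so (4,2) = 37.
Using column 2: 69 + 53 + 37 + 121 + ? → (1,2) = 385 − 280 = 105.
The remaining cell in anti-diagonal is (2,4) = 385 − 268 = 117.
Row 2 needs 385; the known cells sum to 292, so (2,3) = 93.
Column 3 must total 385; the given cells sum to 276, so (1,3) = 109.
Using column 4: 117 + 101 + 85 + 49 + ? → (1,4) = 385 − 352 = 33.

33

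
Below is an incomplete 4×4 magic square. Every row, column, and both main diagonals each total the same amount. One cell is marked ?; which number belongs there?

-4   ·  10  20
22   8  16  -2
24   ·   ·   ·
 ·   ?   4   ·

12

Row 2 is complete and sums to 44; that is the magic constant.
Row 1 needs 44; the known cells sum to 26, so (1,2) = 18.
From column 1, 44 − (-4 + 22 + 24) gives (4,1) = 2.
Column 3 needs 44; the known cells sum to 30, so (3,3) = 14.
Using main diagonal: -4 + 8 + 14 + ? → (4,4) = 44 − 18 = 26.
Anti-diagonal: 20 + 16 + 2 + ? = 44, so (3,2) = 6.
Row 3 needs 44; the known cells sum to 44, so (3,4) = 0.
The remaining cell in row 4 is (4,2) = 44 − 32 = 12.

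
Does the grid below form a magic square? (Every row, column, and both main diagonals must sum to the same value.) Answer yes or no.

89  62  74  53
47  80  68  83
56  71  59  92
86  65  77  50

Yes

Row 1: 89 + 62 + 74 + 53 = 278.
Row 2: 47 + 80 + 68 + 83 = 278.
Row 3: 56 + 71 + 59 + 92 = 278.
Row 4: 86 + 65 + 77 + 50 = 278.
Column 1: 89 + 47 + 56 + 86 = 278.
Column 2: 62 + 80 + 71 + 65 = 278.
Column 3: 74 + 68 + 59 + 77 = 278.
Column 4: 53 + 83 + 92 + 50 = 278.
Main diagonal: 89 + 80 + 59 + 50 = 278.
Anti-diagonal: 53 + 68 + 71 + 86 = 278.
All lines sum to 278.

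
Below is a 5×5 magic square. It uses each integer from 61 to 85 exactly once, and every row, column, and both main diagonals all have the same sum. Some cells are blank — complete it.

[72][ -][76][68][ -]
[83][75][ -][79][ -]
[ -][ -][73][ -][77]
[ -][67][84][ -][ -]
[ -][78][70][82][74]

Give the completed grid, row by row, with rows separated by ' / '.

72 64 76 68 85 / 83 75 62 79 66 / 69 81 73 65 77 / 80 67 84 71 63 / 61 78 70 82 74

The entries are 61 through 85, which sum to 1825, so each line sums to 1825/5 = 365.
The remaining cell in row 5 is (5,1) = 365 − 304 = 61.
From column 3, 365 − (76 + 73 + 84 + 70) gives (2,3) = 62.
Main diagonal: 72 + 75 + 73 + 74 + ? = 365, so (4,4) = 71.
Anti-diagonal needs 365; the known cells sum to 280, so (1,5) = 85.
Row 1 must total 365; the given cells sum to 301, so (1,2) = 64.
The remaining cell in row 2 is (2,5) = 365 − 299 = 66.
The remaining cell in column 2 is (3,2) = 365 − 284 = 81.
The remaining cell in column 4 is (3,4) = 365 − 300 = 65.
Column 5 must total 365; the given cells sum to 302, so (4,5) = 63.
Row 3 must total 365; the given cells sum to 296, so (3,1) = 69.
Row 4 must total 365; the given cells sum to 285, so (4,1) = 80.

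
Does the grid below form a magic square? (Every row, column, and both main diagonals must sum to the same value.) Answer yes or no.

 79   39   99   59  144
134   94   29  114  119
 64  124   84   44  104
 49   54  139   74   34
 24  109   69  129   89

Row 1: 79 + 39 + 99 + 59 + 144 = 420.
Row 2: 134 + 94 + 29 + 114 + 119 = 490.
Row 3: 64 + 124 + 84 + 44 + 104 = 420.
Row 4: 49 + 54 + 139 + 74 + 34 = 350.
Row 5: 24 + 109 + 69 + 129 + 89 = 420.
Column 1: 79 + 134 + 64 + 49 + 24 = 350.
Column 2: 39 + 94 + 124 + 54 + 109 = 420.
Column 3: 99 + 29 + 84 + 139 + 69 = 420.
Column 4: 59 + 114 + 44 + 74 + 129 = 420.
Column 5: 144 + 119 + 104 + 34 + 89 = 490.
Main diagonal: 79 + 94 + 84 + 74 + 89 = 420.
Anti-diagonal: 144 + 114 + 84 + 54 + 24 = 420.

No — row 2 sums to 490 but row 5 sums to 420.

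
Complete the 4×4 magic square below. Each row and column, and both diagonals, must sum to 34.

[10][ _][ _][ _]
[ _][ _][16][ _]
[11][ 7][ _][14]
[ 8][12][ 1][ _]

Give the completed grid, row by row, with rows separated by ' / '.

Row 3 must total 34; the given cells sum to 32, so (3,3) = 2.
Row 4: 8 + 12 + 1 + ? = 34, so (4,4) = 13.
Column 1 needs 34; the known cells sum to 29, so (2,1) = 5.
Column 3 must total 34; the given cells sum to 19, so (1,3) = 15.
Main diagonal needs 34; the known cells sum to 25, so (2,2) = 9.
Using anti-diagonal: 16 + 7 + 8 + ? → (1,4) = 34 − 31 = 3.
The remaining cell in row 1 is (1,2) = 34 − 28 = 6.
Using row 2: 5 + 9 + 16 + ? → (2,4) = 34 − 30 = 4.

10 6 15 3 / 5 9 16 4 / 11 7 2 14 / 8 12 1 13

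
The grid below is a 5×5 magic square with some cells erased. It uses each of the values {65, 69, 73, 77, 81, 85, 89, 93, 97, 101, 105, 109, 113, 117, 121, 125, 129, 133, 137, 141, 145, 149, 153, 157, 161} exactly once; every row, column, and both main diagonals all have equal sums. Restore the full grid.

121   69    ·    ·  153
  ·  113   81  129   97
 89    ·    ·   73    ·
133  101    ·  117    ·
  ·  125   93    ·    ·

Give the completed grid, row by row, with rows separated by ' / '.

The 25 entries sum to 2825, so each line sums to 2825/5 = 565.
From row 2, 565 − (113 + 81 + 129 + 97) gives (2,1) = 145.
Using column 1: 121 + 145 + 89 + 133 + ? → (5,1) = 565 − 488 = 77.
The remaining cell in column 2 is (3,2) = 565 − 408 = 157.
Using anti-diagonal: 153 + 129 + 101 + 77 + ? → (3,3) = 565 − 460 = 105.
From row 3, 565 − (89 + 157 + 105 + 73) gives (3,5) = 141.
Main diagonal needs 565; the known cells sum to 456, so (5,5) = 109.
Row 5 must total 565; the given cells sum to 404, so (5,4) = 161.
Using column 4: 129 + 73 + 117 + 161 + ? → (1,4) = 565 − 480 = 85.
From column 5, 565 − (153 + 97 + 141 + 109) gives (4,5) = 65.
Row 1 must total 565; the given cells sum to 428, so (1,3) = 137.
Row 4 must total 565; the given cells sum to 416, so (4,3) = 149.

121 69 137 85 153 / 145 113 81 129 97 / 89 157 105 73 141 / 133 101 149 117 65 / 77 125 93 161 109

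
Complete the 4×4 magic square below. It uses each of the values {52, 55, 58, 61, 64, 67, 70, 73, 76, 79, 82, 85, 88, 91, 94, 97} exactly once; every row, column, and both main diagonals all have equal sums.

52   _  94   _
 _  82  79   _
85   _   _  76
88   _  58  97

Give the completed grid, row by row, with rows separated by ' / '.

52 91 94 61 / 73 82 79 64 / 85 70 67 76 / 88 55 58 97

The 16 entries sum to 1192, so each line sums to 1192/4 = 298.
Row 4 must total 298; the given cells sum to 243, so (4,2) = 55.
From column 1, 298 − (52 + 85 + 88) gives (2,1) = 73.
Column 3: 94 + 79 + 58 + ? = 298, so (3,3) = 67.
Row 2 must total 298; the given cells sum to 234, so (2,4) = 64.
The remaining cell in row 3 is (3,2) = 298 − 228 = 70.
Column 2 needs 298; the known cells sum to 207, so (1,2) = 91.
Using column 4: 64 + 76 + 97 + ? → (1,4) = 298 − 237 = 61.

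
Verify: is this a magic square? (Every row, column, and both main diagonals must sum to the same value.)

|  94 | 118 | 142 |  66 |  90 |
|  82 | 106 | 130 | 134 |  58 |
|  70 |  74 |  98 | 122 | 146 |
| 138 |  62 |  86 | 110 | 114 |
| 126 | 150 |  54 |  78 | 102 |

Row 1: 94 + 118 + 142 + 66 + 90 = 510.
Row 2: 82 + 106 + 130 + 134 + 58 = 510.
Row 3: 70 + 74 + 98 + 122 + 146 = 510.
Row 4: 138 + 62 + 86 + 110 + 114 = 510.
Row 5: 126 + 150 + 54 + 78 + 102 = 510.
Column 1: 94 + 82 + 70 + 138 + 126 = 510.
Column 2: 118 + 106 + 74 + 62 + 150 = 510.
Column 3: 142 + 130 + 98 + 86 + 54 = 510.
Column 4: 66 + 134 + 122 + 110 + 78 = 510.
Column 5: 90 + 58 + 146 + 114 + 102 = 510.
Main diagonal: 94 + 106 + 98 + 110 + 102 = 510.
Anti-diagonal: 90 + 134 + 98 + 62 + 126 = 510.
All lines sum to 510.

Yes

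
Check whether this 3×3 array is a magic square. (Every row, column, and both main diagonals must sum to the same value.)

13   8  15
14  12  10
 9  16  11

Row 1: 13 + 8 + 15 = 36.
Row 2: 14 + 12 + 10 = 36.
Row 3: 9 + 16 + 11 = 36.
Column 1: 13 + 14 + 9 = 36.
Column 2: 8 + 12 + 16 = 36.
Column 3: 15 + 10 + 11 = 36.
Main diagonal: 13 + 12 + 11 = 36.
Anti-diagonal: 15 + 12 + 9 = 36.
All lines sum to 36.

Yes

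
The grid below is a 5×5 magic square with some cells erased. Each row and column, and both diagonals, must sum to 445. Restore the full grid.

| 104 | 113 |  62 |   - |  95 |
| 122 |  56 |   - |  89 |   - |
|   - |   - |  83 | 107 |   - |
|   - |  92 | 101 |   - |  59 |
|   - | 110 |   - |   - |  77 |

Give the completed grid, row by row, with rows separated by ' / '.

104 113 62 71 95 / 122 56 80 89 98 / 65 74 83 107 116 / 68 92 101 125 59 / 86 110 119 53 77

The remaining cell in row 1 is (1,4) = 445 − 374 = 71.
Column 2 needs 445; the known cells sum to 371, so (3,2) = 74.
Using main diagonal: 104 + 56 + 83 + 77 + ? → (4,4) = 445 − 320 = 125.
Using anti-diagonal: 95 + 89 + 83 + 92 + ? → (5,1) = 445 − 359 = 86.
Using row 4: 92 + 101 + 125 + 59 + ? → (4,1) = 445 − 377 = 68.
Column 1 needs 445; the known cells sum to 380, so (3,1) = 65.
Column 4 must total 445; the given cells sum to 392, so (5,4) = 53.
From row 3, 445 − (65 + 74 + 83 + 107) gives (3,5) = 116.
From row 5, 445 − (86 + 110 + 53 + 77) gives (5,3) = 119.
Column 3: 62 + 83 + 101 + 119 + ? = 445, so (2,3) = 80.
Column 5 needs 445; the known cells sum to 347, so (2,5) = 98.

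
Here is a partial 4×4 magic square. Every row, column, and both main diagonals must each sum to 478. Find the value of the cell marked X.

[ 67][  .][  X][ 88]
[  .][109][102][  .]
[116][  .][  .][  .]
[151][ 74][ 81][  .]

The remaining cell in row 4 is (4,4) = 478 − 306 = 172.
Column 1: 67 + 116 + 151 + ? = 478, so (2,1) = 144.
From main diagonal, 478 − (67 + 109 + 172) gives (3,3) = 130.
Anti-diagonal must total 478; the given cells sum to 341, so (3,2) = 137.
Row 2 must total 478; the given cells sum to 355, so (2,4) = 123.
From row 3, 478 − (116 + 137 + 130) gives (3,4) = 95.
From column 2, 478 − (109 + 137 + 74) gives (1,2) = 158.
From column 3, 478 − (102 + 130 + 81) gives (1,3) = 165.

165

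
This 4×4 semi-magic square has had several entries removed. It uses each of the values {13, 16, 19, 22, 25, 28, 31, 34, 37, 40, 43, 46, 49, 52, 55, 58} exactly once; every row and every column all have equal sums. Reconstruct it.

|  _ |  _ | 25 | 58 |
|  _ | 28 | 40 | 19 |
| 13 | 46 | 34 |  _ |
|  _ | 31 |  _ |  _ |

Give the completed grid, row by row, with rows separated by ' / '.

The 16 entries sum to 568, so each line sums to 568/4 = 142.
Using row 2: 28 + 40 + 19 + ? → (2,1) = 142 − 87 = 55.
Row 3 needs 142; the known cells sum to 93, so (3,4) = 49.
Column 2: 28 + 46 + 31 + ? = 142, so (1,2) = 37.
Column 3 needs 142; the known cells sum to 99, so (4,3) = 43.
The remaining cell in column 4 is (4,4) = 142 − 126 = 16.
Row 1 needs 142; the known cells sum to 120, so (1,1) = 22.
Row 4 needs 142; the known cells sum to 90, so (4,1) = 52.

22 37 25 58 / 55 28 40 19 / 13 46 34 49 / 52 31 43 16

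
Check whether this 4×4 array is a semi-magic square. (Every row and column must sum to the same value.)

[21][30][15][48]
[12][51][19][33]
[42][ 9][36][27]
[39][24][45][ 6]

Row 1: 21 + 30 + 15 + 48 = 114.
Row 2: 12 + 51 + 19 + 33 = 115.
Row 3: 42 + 9 + 36 + 27 = 114.
Row 4: 39 + 24 + 45 + 6 = 114.
Column 1: 21 + 12 + 42 + 39 = 114.
Column 2: 30 + 51 + 9 + 24 = 114.
Column 3: 15 + 19 + 36 + 45 = 115.
Column 4: 48 + 33 + 27 + 6 = 114.

No — column 3 sums to 115 but column 4 sums to 114.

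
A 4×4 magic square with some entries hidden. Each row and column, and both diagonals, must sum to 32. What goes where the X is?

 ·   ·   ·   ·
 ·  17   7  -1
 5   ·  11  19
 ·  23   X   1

-7

The remaining cell in row 2 is (2,1) = 32 − 23 = 9.
The remaining cell in row 3 is (3,2) = 32 − 35 = -3.
Using column 2: 17 + (-3) + 23 + ? → (1,2) = 32 − 37 = -5.
Using column 4: -1 + 19 + 1 + ? → (1,4) = 32 − 19 = 13.
From main diagonal, 32 − (17 + 11 + 1) gives (1,1) = 3.
Using anti-diagonal: 13 + 7 + (-3) + ? → (4,1) = 32 − 17 = 15.
Row 1 must total 32; the given cells sum to 11, so (1,3) = 21.
Using row 4: 15 + 23 + 1 + ? → (4,3) = 32 − 39 = -7.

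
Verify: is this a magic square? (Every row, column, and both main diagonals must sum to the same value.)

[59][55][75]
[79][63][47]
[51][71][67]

Row 1: 59 + 55 + 75 = 189.
Row 2: 79 + 63 + 47 = 189.
Row 3: 51 + 71 + 67 = 189.
Column 1: 59 + 79 + 51 = 189.
Column 2: 55 + 63 + 71 = 189.
Column 3: 75 + 47 + 67 = 189.
Main diagonal: 59 + 63 + 67 = 189.
Anti-diagonal: 75 + 63 + 51 = 189.
All lines sum to 189.

Yes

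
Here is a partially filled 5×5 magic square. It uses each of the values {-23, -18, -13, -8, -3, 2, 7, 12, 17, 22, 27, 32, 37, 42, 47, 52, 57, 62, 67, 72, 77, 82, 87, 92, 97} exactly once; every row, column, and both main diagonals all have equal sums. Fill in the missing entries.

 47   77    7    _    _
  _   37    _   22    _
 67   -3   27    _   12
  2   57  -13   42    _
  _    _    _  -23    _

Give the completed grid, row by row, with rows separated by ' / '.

The 25 entries sum to 925, so each line sums to 925/5 = 185.
Row 3 must total 185; the given cells sum to 103, so (3,4) = 82.
Row 4 needs 185; the known cells sum to 88, so (4,5) = 97.
Using column 2: 77 + 37 + (-3) + 57 + ? → (5,2) = 185 − 168 = 17.
Using column 4: 22 + 82 + 42 + (-23) + ? → (1,4) = 185 − 123 = 62.
Using main diagonal: 47 + 37 + 27 + 42 + ? → (5,5) = 185 − 153 = 32.
Row 1: 47 + 77 + 7 + 62 + ? = 185, so (1,5) = -8.
The remaining cell in column 5 is (2,5) = 185 − 133 = 52.
Anti-diagonal must total 185; the given cells sum to 98, so (5,1) = 87.
Row 5 needs 185; the known cells sum to 113, so (5,3) = 72.
Column 1 must total 185; the given cells sum to 203, so (2,1) = -18.
Column 3 needs 185; the known cells sum to 93, so (2,3) = 92.

47 77 7 62 -8 / -18 37 92 22 52 / 67 -3 27 82 12 / 2 57 -13 42 97 / 87 17 72 -23 32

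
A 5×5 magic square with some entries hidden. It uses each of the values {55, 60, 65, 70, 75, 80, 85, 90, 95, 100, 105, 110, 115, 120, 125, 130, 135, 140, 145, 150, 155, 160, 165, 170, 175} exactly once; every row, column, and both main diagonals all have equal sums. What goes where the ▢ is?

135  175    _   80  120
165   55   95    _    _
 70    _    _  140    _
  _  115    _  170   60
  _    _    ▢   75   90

The 25 entries sum to 2875, so each line sums to 2875/5 = 575.
Row 1 must total 575; the given cells sum to 510, so (1,3) = 65.
Column 4 needs 575; the known cells sum to 465, so (2,4) = 110.
Using main diagonal: 135 + 55 + 170 + 90 + ? → (3,3) = 575 − 450 = 125.
The remaining cell in anti-diagonal is (5,1) = 575 − 470 = 105.
Row 2: 165 + 55 + 95 + 110 + ? = 575, so (2,5) = 150.
From column 1, 575 − (135 + 165 + 70 + 105) gives (4,1) = 100.
The remaining cell in column 5 is (3,5) = 575 − 420 = 155.
Row 3 needs 575; the known cells sum to 490, so (3,2) = 85.
Using row 4: 100 + 115 + 170 + 60 + ? → (4,3) = 575 − 445 = 130.
From column 2, 575 − (175 + 55 + 85 + 115) gives (5,2) = 145.
Column 3: 65 + 95 + 125 + 130 + ? = 575, so (5,3) = 160.

160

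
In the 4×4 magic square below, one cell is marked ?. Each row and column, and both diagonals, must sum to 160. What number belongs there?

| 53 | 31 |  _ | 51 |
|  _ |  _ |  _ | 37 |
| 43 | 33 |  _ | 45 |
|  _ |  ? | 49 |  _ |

55

Using row 1: 53 + 31 + 51 + ? → (1,3) = 160 − 135 = 25.
Row 3: 43 + 33 + 45 + ? = 160, so (3,3) = 39.
Column 3: 25 + 39 + 49 + ? = 160, so (2,3) = 47.
Using column 4: 51 + 37 + 45 + ? → (4,4) = 160 − 133 = 27.
Using main diagonal: 53 + 39 + 27 + ? → (2,2) = 160 − 119 = 41.
The remaining cell in anti-diagonal is (4,1) = 160 − 131 = 29.
Row 2 must total 160; the given cells sum to 125, so (2,1) = 35.
Using row 4: 29 + 49 + 27 + ? → (4,2) = 160 − 105 = 55.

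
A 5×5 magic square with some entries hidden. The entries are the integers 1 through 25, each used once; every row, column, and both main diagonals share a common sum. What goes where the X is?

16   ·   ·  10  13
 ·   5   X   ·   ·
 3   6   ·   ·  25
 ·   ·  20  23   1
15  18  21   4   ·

8

The entries are 1 through 25, which sum to 325, so each line sums to 325/5 = 65.
The remaining cell in row 5 is (5,5) = 65 − 58 = 7.
Column 5 needs 65; the known cells sum to 46, so (2,5) = 19.
The remaining cell in main diagonal is (3,3) = 65 − 51 = 14.
Row 3 must total 65; the given cells sum to 48, so (3,4) = 17.
Using column 4: 10 + 17 + 23 + 4 + ? → (2,4) = 65 − 54 = 11.
From anti-diagonal, 65 − (13 + 11 + 14 + 15) gives (4,2) = 12.
Row 4 needs 65; the known cells sum to 56, so (4,1) = 9.
Using column 1: 16 + 3 + 9 + 15 + ? → (2,1) = 65 − 43 = 22.
The remaining cell in column 2 is (1,2) = 65 − 41 = 24.
Row 1 must total 65; the given cells sum to 63, so (1,3) = 2.
Row 2 needs 65; the known cells sum to 57, so (2,3) = 8.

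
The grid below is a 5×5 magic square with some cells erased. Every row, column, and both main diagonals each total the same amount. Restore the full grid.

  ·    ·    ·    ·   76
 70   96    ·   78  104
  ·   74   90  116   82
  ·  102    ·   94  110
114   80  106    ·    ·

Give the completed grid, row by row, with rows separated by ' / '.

Anti-diagonal is already complete: 76 + 78 + 90 + 102 + 114 = 460, so that is the magic constant.
From row 2, 460 − (70 + 96 + 78 + 104) gives (2,3) = 112.
The remaining cell in row 3 is (3,1) = 460 − 362 = 98.
Column 2 needs 460; the known cells sum to 352, so (1,2) = 108.
Column 5 needs 460; the known cells sum to 372, so (5,5) = 88.
Main diagonal needs 460; the known cells sum to 368, so (1,1) = 92.
Using row 5: 114 + 80 + 106 + 88 + ? → (5,4) = 460 − 388 = 72.
Column 1 needs 460; the known cells sum to 374, so (4,1) = 86.
Column 4 must total 460; the given cells sum to 360, so (1,4) = 100.
Using row 1: 92 + 108 + 100 + 76 + ? → (1,3) = 460 − 376 = 84.
From row 4, 460 − (86 + 102 + 94 + 110) gives (4,3) = 68.

92 108 84 100 76 / 70 96 112 78 104 / 98 74 90 116 82 / 86 102 68 94 110 / 114 80 106 72 88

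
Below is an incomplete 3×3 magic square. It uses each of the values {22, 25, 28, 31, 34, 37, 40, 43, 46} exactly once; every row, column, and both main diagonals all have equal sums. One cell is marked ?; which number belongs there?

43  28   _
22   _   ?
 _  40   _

The 9 entries sum to 306, so each line sums to 306/3 = 102.
The remaining cell in row 1 is (1,3) = 102 − 71 = 31.
From column 1, 102 − (43 + 22) gives (3,1) = 37.
Column 2: 28 + 40 + ? = 102, so (2,2) = 34.
The remaining cell in main diagonal is (3,3) = 102 − 77 = 25.
From row 2, 102 − (22 + 34) gives (2,3) = 46.

46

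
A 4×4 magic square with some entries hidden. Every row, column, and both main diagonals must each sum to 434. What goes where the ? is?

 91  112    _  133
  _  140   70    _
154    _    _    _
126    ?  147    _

77

The remaining cell in row 1 is (1,3) = 434 − 336 = 98.
Column 1 needs 434; the known cells sum to 371, so (2,1) = 63.
Using column 3: 98 + 70 + 147 + ? → (3,3) = 434 − 315 = 119.
Using main diagonal: 91 + 140 + 119 + ? → (4,4) = 434 − 350 = 84.
Using anti-diagonal: 133 + 70 + 126 + ? → (3,2) = 434 − 329 = 105.
The remaining cell in row 2 is (2,4) = 434 − 273 = 161.
Row 3: 154 + 105 + 119 + ? = 434, so (3,4) = 56.
The remaining cell in row 4 is (4,2) = 434 − 357 = 77.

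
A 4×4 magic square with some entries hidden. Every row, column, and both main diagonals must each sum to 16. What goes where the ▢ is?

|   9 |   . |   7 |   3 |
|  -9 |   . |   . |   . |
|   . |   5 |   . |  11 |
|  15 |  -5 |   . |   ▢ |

-11

Using row 1: 9 + 7 + 3 + ? → (1,2) = 16 − 19 = -3.
Column 1 must total 16; the given cells sum to 15, so (3,1) = 1.
Column 2 must total 16; the given cells sum to -3, so (2,2) = 19.
From anti-diagonal, 16 − (3 + 5 + 15) gives (2,3) = -7.
From row 2, 16 − (-9 + 19 + (-7)) gives (2,4) = 13.
Row 3: 1 + 5 + 11 + ? = 16, so (3,3) = -1.
Using column 3: 7 + (-7) + (-1) + ? → (4,3) = 16 − (-1) = 17.
The remaining cell in column 4 is (4,4) = 16 − 27 = -11.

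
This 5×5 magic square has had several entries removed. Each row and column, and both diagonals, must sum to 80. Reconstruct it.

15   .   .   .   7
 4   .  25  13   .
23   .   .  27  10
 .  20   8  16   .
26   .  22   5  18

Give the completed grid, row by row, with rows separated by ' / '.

15 28 11 19 7 / 4 17 25 13 21 / 23 6 14 27 10 / 12 20 8 16 24 / 26 9 22 5 18

Row 5 must total 80; the given cells sum to 71, so (5,2) = 9.
Column 1: 15 + 4 + 23 + 26 + ? = 80, so (4,1) = 12.
From column 4, 80 − (13 + 27 + 16 + 5) gives (1,4) = 19.
Using anti-diagonal: 7 + 13 + 20 + 26 + ? → (3,3) = 80 − 66 = 14.
From row 3, 80 − (23 + 14 + 27 + 10) gives (3,2) = 6.
Row 4 needs 80; the known cells sum to 56, so (4,5) = 24.
Using column 3: 25 + 14 + 8 + 22 + ? → (1,3) = 80 − 69 = 11.
Using column 5: 7 + 10 + 24 + 18 + ? → (2,5) = 80 − 59 = 21.
From main diagonal, 80 − (15 + 14 + 16 + 18) gives (2,2) = 17.
The remaining cell in row 1 is (1,2) = 80 − 52 = 28.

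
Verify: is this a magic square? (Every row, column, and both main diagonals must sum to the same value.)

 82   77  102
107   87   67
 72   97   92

Yes

Row 1: 82 + 77 + 102 = 261.
Row 2: 107 + 87 + 67 = 261.
Row 3: 72 + 97 + 92 = 261.
Column 1: 82 + 107 + 72 = 261.
Column 2: 77 + 87 + 97 = 261.
Column 3: 102 + 67 + 92 = 261.
Main diagonal: 82 + 87 + 92 = 261.
Anti-diagonal: 102 + 87 + 72 = 261.
All lines sum to 261.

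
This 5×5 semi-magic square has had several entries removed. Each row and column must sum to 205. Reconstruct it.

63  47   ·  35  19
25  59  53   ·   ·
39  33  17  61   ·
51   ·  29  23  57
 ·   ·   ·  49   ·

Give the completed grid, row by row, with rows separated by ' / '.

Row 1 must total 205; the given cells sum to 164, so (1,3) = 41.
The remaining cell in row 3 is (3,5) = 205 − 150 = 55.
Row 4 must total 205; the given cells sum to 160, so (4,2) = 45.
Column 1 must total 205; the given cells sum to 178, so (5,1) = 27.
Column 2 must total 205; the given cells sum to 184, so (5,2) = 21.
Column 3 needs 205; the known cells sum to 140, so (5,3) = 65.
Column 4: 35 + 61 + 23 + 49 + ? = 205, so (2,4) = 37.
Using row 2: 25 + 59 + 53 + 37 + ? → (2,5) = 205 − 174 = 31.
Row 5 must total 205; the given cells sum to 162, so (5,5) = 43.

63 47 41 35 19 / 25 59 53 37 31 / 39 33 17 61 55 / 51 45 29 23 57 / 27 21 65 49 43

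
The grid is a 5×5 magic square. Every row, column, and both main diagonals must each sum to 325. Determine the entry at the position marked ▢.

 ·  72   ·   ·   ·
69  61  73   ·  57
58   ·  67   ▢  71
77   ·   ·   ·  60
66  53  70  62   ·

54

The remaining cell in row 2 is (2,4) = 325 − 260 = 65.
From row 5, 325 − (66 + 53 + 70 + 62) gives (5,5) = 74.
Column 1 must total 325; the given cells sum to 270, so (1,1) = 55.
From column 5, 325 − (57 + 71 + 60 + 74) gives (1,5) = 63.
Using main diagonal: 55 + 61 + 67 + 74 + ? → (4,4) = 325 − 257 = 68.
From anti-diagonal, 325 − (63 + 65 + 67 + 66) gives (4,2) = 64.
The remaining cell in row 4 is (4,3) = 325 − 269 = 56.
Using column 2: 72 + 61 + 64 + 53 + ? → (3,2) = 325 − 250 = 75.
Using column 3: 73 + 67 + 56 + 70 + ? → (1,3) = 325 − 266 = 59.
Row 1 needs 325; the known cells sum to 249, so (1,4) = 76.
Row 3 needs 325; the known cells sum to 271, so (3,4) = 54.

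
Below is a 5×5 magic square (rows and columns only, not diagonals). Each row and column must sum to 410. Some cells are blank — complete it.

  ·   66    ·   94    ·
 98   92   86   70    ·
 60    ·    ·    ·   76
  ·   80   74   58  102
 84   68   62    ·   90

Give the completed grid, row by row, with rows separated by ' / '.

Row 2 needs 410; the known cells sum to 346, so (2,5) = 64.
The remaining cell in row 4 is (4,1) = 410 − 314 = 96.
Row 5 must total 410; the given cells sum to 304, so (5,4) = 106.
Column 1: 98 + 60 + 96 + 84 + ? = 410, so (1,1) = 72.
Using column 2: 66 + 92 + 80 + 68 + ? → (3,2) = 410 − 306 = 104.
Column 4: 94 + 70 + 58 + 106 + ? = 410, so (3,4) = 82.
Using column 5: 64 + 76 + 102 + 90 + ? → (1,5) = 410 − 332 = 78.
The remaining cell in row 1 is (1,3) = 410 − 310 = 100.
Row 3 must total 410; the given cells sum to 322, so (3,3) = 88.

72 66 100 94 78 / 98 92 86 70 64 / 60 104 88 82 76 / 96 80 74 58 102 / 84 68 62 106 90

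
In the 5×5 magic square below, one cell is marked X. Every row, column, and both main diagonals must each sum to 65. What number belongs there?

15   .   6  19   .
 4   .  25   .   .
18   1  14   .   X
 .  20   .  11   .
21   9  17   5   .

10

Row 5 must total 65; the given cells sum to 52, so (5,5) = 13.
Column 1 needs 65; the known cells sum to 58, so (4,1) = 7.
From column 3, 65 − (6 + 25 + 14 + 17) gives (4,3) = 3.
The remaining cell in main diagonal is (2,2) = 65 − 53 = 12.
Using row 4: 7 + 20 + 3 + 11 + ? → (4,5) = 65 − 41 = 24.
Column 2: 12 + 1 + 20 + 9 + ? = 65, so (1,2) = 23.
Row 1 needs 65; the known cells sum to 63, so (1,5) = 2.
Using anti-diagonal: 2 + 14 + 20 + 21 + ? → (2,4) = 65 − 57 = 8.
Using row 2: 4 + 12 + 25 + 8 + ? → (2,5) = 65 − 49 = 16.
Column 4 must total 65; the given cells sum to 43, so (3,4) = 22.
Column 5: 2 + 16 + 24 + 13 + ? = 65, so (3,5) = 10.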